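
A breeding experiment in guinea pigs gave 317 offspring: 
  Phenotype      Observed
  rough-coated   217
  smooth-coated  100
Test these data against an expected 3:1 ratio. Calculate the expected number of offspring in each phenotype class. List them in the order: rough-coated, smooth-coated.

237.75, 79.25

The 3:1 ratio has 4 parts, so with N = 317 the expected counts are:
  rough-coated: 317 × 3/4 = 237.75
  smooth-coated: 317 × 1/4 = 79.25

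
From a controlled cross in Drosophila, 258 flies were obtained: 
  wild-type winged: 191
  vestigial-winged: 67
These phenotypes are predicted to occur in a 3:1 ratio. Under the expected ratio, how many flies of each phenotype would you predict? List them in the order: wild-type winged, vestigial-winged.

193.5, 64.5

Total ratio parts = 4. Expected numbers out of 258:
  wild-type winged: 258 × 3/4 = 193.5
  vestigial-winged: 258 × 1/4 = 64.5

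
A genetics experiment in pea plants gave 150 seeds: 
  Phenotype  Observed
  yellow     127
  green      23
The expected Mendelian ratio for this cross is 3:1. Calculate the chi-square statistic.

7.476

Expected counts for N = 150 under a 3:1 ratio (total parts = 4):
  yellow: 150 × 3/4 = 112.5
  green: 150 × 1/4 = 37.5
χ² = Σ (O − E)² / E
  yellow: (127 − 112.5)² / 112.5 = 1.8689
  green: (23 − 37.5)² / 37.5 = 5.6067
χ² = 1.8689 + 5.6067 = 7.4756 ≈ 7.476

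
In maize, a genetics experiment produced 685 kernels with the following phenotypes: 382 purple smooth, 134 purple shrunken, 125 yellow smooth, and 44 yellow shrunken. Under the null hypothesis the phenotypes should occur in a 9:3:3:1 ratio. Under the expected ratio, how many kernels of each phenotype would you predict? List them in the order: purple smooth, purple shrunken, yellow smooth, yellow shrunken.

385.3125, 128.4375, 128.4375, 42.8125

Expected counts for N = 685 under a 9:3:3:1 ratio (total parts = 16):
  purple smooth: 685 × 9/16 = 385.3125
  purple shrunken: 685 × 3/16 = 128.4375
  yellow smooth: 685 × 3/16 = 128.4375
  yellow shrunken: 685 × 1/16 = 42.8125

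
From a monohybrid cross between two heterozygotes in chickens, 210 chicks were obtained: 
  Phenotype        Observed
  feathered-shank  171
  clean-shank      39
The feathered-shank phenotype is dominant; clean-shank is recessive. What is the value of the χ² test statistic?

For a monohybrid cross between heterozygotes with complete dominance, the expected phenotypic ratio is 3:1.
Under the 3:1 hypothesis (Σ ratio = 4, N = 210):
  feathered-shank: 210 × 3/4 = 157.5
  clean-shank: 210 × 1/4 = 52.5
χ² = Σ (O − E)² / E
  feathered-shank: (171 − 157.5)² / 157.5 = 1.1571
  clean-shank: (39 − 52.5)² / 52.5 = 3.4714
χ² = 1.1571 + 3.4714 = 4.6285 ≈ 4.629

4.629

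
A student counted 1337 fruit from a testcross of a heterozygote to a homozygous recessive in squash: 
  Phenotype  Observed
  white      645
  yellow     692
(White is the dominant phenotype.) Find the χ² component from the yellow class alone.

0.826

A testcross of a heterozygote (Aa × aa) gives a 1:1 phenotypic ratio.
Expected counts for N = 1337 under a 1:1 ratio (total parts = 2):
  white: 1337 × 1/2 = 668.5
  yellow: 1337 × 1/2 = 668.5
Contribution of yellow: (692 − 668.5)² / 668.5 = 0.8261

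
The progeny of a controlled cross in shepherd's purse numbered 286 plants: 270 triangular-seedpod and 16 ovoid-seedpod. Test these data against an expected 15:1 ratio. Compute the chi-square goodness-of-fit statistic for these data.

0.210

Total ratio parts = 16. Expected numbers out of 286:
  triangular-seedpod: 286 × 15/16 = 268.125
  ovoid-seedpod: 286 × 1/16 = 17.875
χ² = Σ (O − E)² / E
  triangular-seedpod: (270 − 268.125)² / 268.125 = 0.0131
  ovoid-seedpod: (16 − 17.875)² / 17.875 = 0.1967
χ² = 0.0131 + 0.1967 = 0.2098 ≈ 0.210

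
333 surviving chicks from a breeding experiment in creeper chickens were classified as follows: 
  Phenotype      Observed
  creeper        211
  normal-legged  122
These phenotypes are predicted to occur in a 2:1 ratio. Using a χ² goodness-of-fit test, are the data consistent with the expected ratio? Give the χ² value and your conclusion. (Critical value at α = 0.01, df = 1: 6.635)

1.635; consistent

Expected counts for N = 333 under a 2:1 ratio (total parts = 3):
  creeper: 333 × 2/3 = 222
  normal-legged: 333 × 1/3 = 111
χ² = Σ (O − E)² / E
  creeper: (211 − 222)² / 222 = 0.5450
  normal-legged: (122 − 111)² / 111 = 1.0901
χ² = 0.5450 + 1.0901 = 1.6351 ≈ 1.635
Degrees of freedom = 2 − 1 = 1; critical value at α = 0.01 is 6.635.
Since 1.635 < 6.635, we fail to reject the null hypothesis — the data are consistent with the 2:1 ratio.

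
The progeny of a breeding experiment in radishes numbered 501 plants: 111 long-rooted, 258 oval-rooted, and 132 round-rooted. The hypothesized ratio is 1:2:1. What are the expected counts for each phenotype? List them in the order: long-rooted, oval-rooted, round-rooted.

Expected counts for N = 501 under a 1:2:1 ratio (total parts = 4):
  long-rooted: 501 × 1/4 = 125.25
  oval-rooted: 501 × 2/4 = 250.5
  round-rooted: 501 × 1/4 = 125.25

125.25, 250.5, 125.25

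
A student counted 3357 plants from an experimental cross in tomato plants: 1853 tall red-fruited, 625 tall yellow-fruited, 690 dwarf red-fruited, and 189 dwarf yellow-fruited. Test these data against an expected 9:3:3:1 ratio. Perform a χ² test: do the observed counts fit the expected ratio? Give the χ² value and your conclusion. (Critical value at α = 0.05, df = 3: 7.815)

Expected counts for N = 3357 under a 9:3:3:1 ratio (total parts = 16):
  tall red-fruited: 3357 × 9/16 = 1888.3125
  tall yellow-fruited: 3357 × 3/16 = 629.4375
  dwarf red-fruited: 3357 × 3/16 = 629.4375
  dwarf yellow-fruited: 3357 × 1/16 = 209.8125
χ² = Σ (O − E)² / E
  tall red-fruited: (1853 − 1888.3125)² / 1888.3125 = 0.6604
  tall yellow-fruited: (625 − 629.4375)² / 629.4375 = 0.0313
  dwarf red-fruited: (690 − 629.4375)² / 629.4375 = 5.8271
  dwarf yellow-fruited: (189 − 209.8125)² / 209.8125 = 2.0645
χ² = 0.6604 + 0.0313 + 5.8271 + 2.0645 = 8.5833 ≈ 8.583
Degrees of freedom = 4 − 1 = 3; critical value at α = 0.05 is 7.815.
Since 8.583 > 7.815, we reject the null hypothesis — the data do not fit the 9:3:3:1 ratio.

8.583; not consistent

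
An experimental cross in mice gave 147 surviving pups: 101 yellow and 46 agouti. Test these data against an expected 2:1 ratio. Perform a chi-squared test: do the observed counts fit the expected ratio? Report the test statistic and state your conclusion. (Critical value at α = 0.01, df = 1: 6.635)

0.276; consistent

Expected counts for N = 147 under a 2:1 ratio (total parts = 3):
  yellow: 147 × 2/3 = 98
  agouti: 147 × 1/3 = 49
χ² = Σ (O − E)² / E
  yellow: (101 − 98)² / 98 = 0.0918
  agouti: (46 − 49)² / 49 = 0.1837
χ² = 0.0918 + 0.1837 = 0.2755 ≈ 0.276
Degrees of freedom = 2 − 1 = 1; critical value at α = 0.01 is 6.635.
Since 0.276 < 6.635, we fail to reject the null hypothesis — the data are consistent with the 2:1 ratio.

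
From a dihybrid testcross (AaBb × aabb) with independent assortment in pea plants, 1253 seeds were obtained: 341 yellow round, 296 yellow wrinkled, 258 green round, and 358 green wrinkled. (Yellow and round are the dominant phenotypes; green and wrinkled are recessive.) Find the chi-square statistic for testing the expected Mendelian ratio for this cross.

19.546

A dihybrid testcross with independent assortment gives a 1:1:1:1 ratio.
Under the 1:1:1:1 hypothesis (Σ ratio = 4, N = 1253):
  yellow round: 1253 × 1/4 = 313.25
  yellow wrinkled: 1253 × 1/4 = 313.25
  green round: 1253 × 1/4 = 313.25
  green wrinkled: 1253 × 1/4 = 313.25
χ² = Σ (O − E)² / E
  yellow round: (341 − 313.25)² / 313.25 = 2.4583
  yellow wrinkled: (296 − 313.25)² / 313.25 = 0.9499
  green round: (258 − 313.25)² / 313.25 = 9.7448
  green wrinkled: (358 − 313.25)² / 313.25 = 6.3929
χ² = 2.4583 + 0.9499 + 9.7448 + 6.3929 = 19.5459 ≈ 19.546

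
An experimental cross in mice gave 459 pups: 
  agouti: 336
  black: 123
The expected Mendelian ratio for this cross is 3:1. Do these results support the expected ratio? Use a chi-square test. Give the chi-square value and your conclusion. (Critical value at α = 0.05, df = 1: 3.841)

0.791; consistent

Total ratio parts = 4. Expected numbers out of 459:
  agouti: 459 × 3/4 = 344.25
  black: 459 × 1/4 = 114.75
χ² = Σ (O − E)² / E
  agouti: (336 − 344.25)² / 344.25 = 0.1977
  black: (123 − 114.75)² / 114.75 = 0.5931
χ² = 0.1977 + 0.5931 = 0.7908 ≈ 0.791
Degrees of freedom = 2 − 1 = 1; critical value at α = 0.05 is 3.841.
Since 0.791 < 3.841, we fail to reject the null hypothesis — the data are consistent with the 3:1 ratio.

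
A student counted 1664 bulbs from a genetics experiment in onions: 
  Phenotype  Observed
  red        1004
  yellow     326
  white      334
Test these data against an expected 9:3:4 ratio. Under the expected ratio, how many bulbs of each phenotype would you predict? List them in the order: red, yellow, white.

936, 312, 416

Total ratio parts = 16. Expected numbers out of 1664:
  red: 1664 × 9/16 = 936
  yellow: 1664 × 3/16 = 312
  white: 1664 × 4/16 = 416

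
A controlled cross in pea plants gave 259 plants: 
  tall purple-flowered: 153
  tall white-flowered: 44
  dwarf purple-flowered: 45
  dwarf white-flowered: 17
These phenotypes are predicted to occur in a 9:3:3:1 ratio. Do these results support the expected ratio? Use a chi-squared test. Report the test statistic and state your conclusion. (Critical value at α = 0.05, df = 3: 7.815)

Total ratio parts = 16. Expected numbers out of 259:
  tall purple-flowered: 259 × 9/16 = 145.6875
  tall white-flowered: 259 × 3/16 = 48.5625
  dwarf purple-flowered: 259 × 3/16 = 48.5625
  dwarf white-flowered: 259 × 1/16 = 16.1875
χ² = Σ (O − E)² / E
  tall purple-flowered: (153 − 145.6875)² / 145.6875 = 0.3670
  tall white-flowered: (44 − 48.5625)² / 48.5625 = 0.4287
  dwarf purple-flowered: (45 − 48.5625)² / 48.5625 = 0.2613
  dwarf white-flowered: (17 − 16.1875)² / 16.1875 = 0.0408
χ² = 0.3670 + 0.4287 + 0.2613 + 0.0408 = 1.0978 ≈ 1.098
Degrees of freedom = 4 − 1 = 3; critical value at α = 0.05 is 7.815.
Since 1.098 < 7.815, we fail to reject the null hypothesis — the data are consistent with the 9:3:3:1 ratio.

1.098; consistent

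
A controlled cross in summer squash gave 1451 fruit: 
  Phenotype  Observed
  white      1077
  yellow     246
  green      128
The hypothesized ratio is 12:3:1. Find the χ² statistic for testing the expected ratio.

The 12:3:1 ratio has 16 parts, so with N = 1451 the expected counts are:
  white: 1451 × 12/16 = 1088.25
  yellow: 1451 × 3/16 = 272.0625
  green: 1451 × 1/16 = 90.6875
χ² = Σ (O − E)² / E
  white: (1077 − 1088.25)² / 1088.25 = 0.1163
  yellow: (246 − 272.0625)² / 272.0625 = 2.4967
  green: (128 − 90.6875)² / 90.6875 = 15.3519
χ² = 0.1163 + 2.4967 + 15.3519 = 17.9649 ≈ 17.965

17.965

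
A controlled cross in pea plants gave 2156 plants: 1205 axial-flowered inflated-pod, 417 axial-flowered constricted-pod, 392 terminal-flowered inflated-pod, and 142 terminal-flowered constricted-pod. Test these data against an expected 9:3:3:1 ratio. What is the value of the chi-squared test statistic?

1.213

Under the 9:3:3:1 hypothesis (Σ ratio = 16, N = 2156):
  axial-flowered inflated-pod: 2156 × 9/16 = 1212.75
  axial-flowered constricted-pod: 2156 × 3/16 = 404.25
  terminal-flowered inflated-pod: 2156 × 3/16 = 404.25
  terminal-flowered constricted-pod: 2156 × 1/16 = 134.75
χ² = Σ (O − E)² / E
  axial-flowered inflated-pod: (1205 − 1212.75)² / 1212.75 = 0.0495
  axial-flowered constricted-pod: (417 − 404.25)² / 404.25 = 0.4021
  terminal-flowered inflated-pod: (392 − 404.25)² / 404.25 = 0.3712
  terminal-flowered constricted-pod: (142 − 134.75)² / 134.75 = 0.3901
χ² = 0.0495 + 0.4021 + 0.3712 + 0.3901 = 1.2129 ≈ 1.213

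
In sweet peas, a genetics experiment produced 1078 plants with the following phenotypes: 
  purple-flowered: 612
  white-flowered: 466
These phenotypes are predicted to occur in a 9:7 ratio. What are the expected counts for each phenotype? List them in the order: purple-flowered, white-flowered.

Expected counts for N = 1078 under a 9:7 ratio (total parts = 16):
  purple-flowered: 1078 × 9/16 = 606.375
  white-flowered: 1078 × 7/16 = 471.625

606.375, 471.625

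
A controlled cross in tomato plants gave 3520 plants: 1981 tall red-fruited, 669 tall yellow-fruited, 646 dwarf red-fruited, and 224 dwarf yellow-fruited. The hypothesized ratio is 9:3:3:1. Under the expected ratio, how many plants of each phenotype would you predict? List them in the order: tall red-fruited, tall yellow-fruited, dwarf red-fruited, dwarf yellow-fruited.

1980, 660, 660, 220

Total ratio parts = 16. Expected numbers out of 3520:
  tall red-fruited: 3520 × 9/16 = 1980
  tall yellow-fruited: 3520 × 3/16 = 660
  dwarf red-fruited: 3520 × 3/16 = 660
  dwarf yellow-fruited: 3520 × 1/16 = 220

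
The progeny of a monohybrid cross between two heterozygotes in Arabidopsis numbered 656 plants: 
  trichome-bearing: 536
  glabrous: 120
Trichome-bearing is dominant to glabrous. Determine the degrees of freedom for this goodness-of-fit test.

1

For a monohybrid cross between heterozygotes with complete dominance, the expected phenotypic ratio is 3:1.
A goodness-of-fit test with 2 phenotype classes has df = 2 − 1 = 1.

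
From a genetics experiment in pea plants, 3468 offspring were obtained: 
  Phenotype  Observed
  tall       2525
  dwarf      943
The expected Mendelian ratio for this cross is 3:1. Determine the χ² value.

8.883

The 3:1 ratio has 4 parts, so with N = 3468 the expected counts are:
  tall: 3468 × 3/4 = 2601
  dwarf: 3468 × 1/4 = 867
χ² = Σ (O − E)² / E
  tall: (2525 − 2601)² / 2601 = 2.2207
  dwarf: (943 − 867)² / 867 = 6.6621
χ² = 2.2207 + 6.6621 = 8.8828 ≈ 8.883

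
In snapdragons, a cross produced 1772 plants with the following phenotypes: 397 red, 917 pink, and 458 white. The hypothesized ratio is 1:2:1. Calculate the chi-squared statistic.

6.369

Under the 1:2:1 hypothesis (Σ ratio = 4, N = 1772):
  red: 1772 × 1/4 = 443
  pink: 1772 × 2/4 = 886
  white: 1772 × 1/4 = 443
χ² = Σ (O − E)² / E
  red: (397 − 443)² / 443 = 4.7765
  pink: (917 − 886)² / 886 = 1.0847
  white: (458 − 443)² / 443 = 0.5079
χ² = 4.7765 + 1.0847 + 0.5079 = 6.3691 ≈ 6.369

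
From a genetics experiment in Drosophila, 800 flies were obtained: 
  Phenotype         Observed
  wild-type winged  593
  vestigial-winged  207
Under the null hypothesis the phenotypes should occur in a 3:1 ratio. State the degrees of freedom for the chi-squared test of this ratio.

1

A goodness-of-fit test with 2 phenotype classes has df = 2 − 1 = 1.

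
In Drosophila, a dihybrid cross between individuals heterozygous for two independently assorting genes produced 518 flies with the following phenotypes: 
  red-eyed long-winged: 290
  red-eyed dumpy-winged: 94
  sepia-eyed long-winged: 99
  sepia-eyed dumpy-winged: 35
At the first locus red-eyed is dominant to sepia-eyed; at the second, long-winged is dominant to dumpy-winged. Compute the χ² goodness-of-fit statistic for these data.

0.356

A dihybrid F₂ with independent assortment and complete dominance at both loci gives a 9:3:3:1 phenotypic ratio.
Under the 9:3:3:1 hypothesis (Σ ratio = 16, N = 518):
  red-eyed long-winged: 518 × 9/16 = 291.375
  red-eyed dumpy-winged: 518 × 3/16 = 97.125
  sepia-eyed long-winged: 518 × 3/16 = 97.125
  sepia-eyed dumpy-winged: 518 × 1/16 = 32.375
χ² = Σ (O − E)² / E
  red-eyed long-winged: (290 − 291.375)² / 291.375 = 0.0065
  red-eyed dumpy-winged: (94 − 97.125)² / 97.125 = 0.1005
  sepia-eyed long-winged: (99 − 97.125)² / 97.125 = 0.0362
  sepia-eyed dumpy-winged: (35 − 32.375)² / 32.375 = 0.2128
χ² = 0.0065 + 0.1005 + 0.0362 + 0.2128 = 0.356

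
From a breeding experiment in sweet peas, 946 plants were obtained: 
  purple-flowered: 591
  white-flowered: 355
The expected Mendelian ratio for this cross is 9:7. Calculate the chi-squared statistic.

Total ratio parts = 16. Expected numbers out of 946:
  purple-flowered: 946 × 9/16 = 532.125
  white-flowered: 946 × 7/16 = 413.875
χ² = Σ (O − E)² / E
  purple-flowered: (591 − 532.125)² / 532.125 = 6.5140
  white-flowered: (355 − 413.875)² / 413.875 = 8.3752
χ² = 6.5140 + 8.3752 = 14.8892 ≈ 14.889

14.889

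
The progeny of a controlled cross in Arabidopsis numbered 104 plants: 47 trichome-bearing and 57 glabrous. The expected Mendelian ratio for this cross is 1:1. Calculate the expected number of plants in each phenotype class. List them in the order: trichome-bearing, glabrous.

52, 52

The 1:1 ratio has 2 parts, so with N = 104 the expected counts are:
  trichome-bearing: 104 × 1/2 = 52
  glabrous: 104 × 1/2 = 52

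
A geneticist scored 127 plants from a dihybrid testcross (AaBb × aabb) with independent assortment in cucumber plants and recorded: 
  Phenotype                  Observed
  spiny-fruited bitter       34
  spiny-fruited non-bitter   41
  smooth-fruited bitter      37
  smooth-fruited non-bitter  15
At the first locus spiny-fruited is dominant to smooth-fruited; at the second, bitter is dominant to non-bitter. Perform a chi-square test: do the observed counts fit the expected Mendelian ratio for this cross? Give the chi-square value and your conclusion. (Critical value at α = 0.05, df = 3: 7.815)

A dihybrid testcross with independent assortment gives a 1:1:1:1 ratio.
Expected counts for N = 127 under a 1:1:1:1 ratio (total parts = 4):
  spiny-fruited bitter: 127 × 1/4 = 31.75
  spiny-fruited non-bitter: 127 × 1/4 = 31.75
  smooth-fruited bitter: 127 × 1/4 = 31.75
  smooth-fruited non-bitter: 127 × 1/4 = 31.75
χ² = Σ (O − E)² / E
  spiny-fruited bitter: (34 − 31.75)² / 31.75 = 0.1594
  spiny-fruited non-bitter: (41 − 31.75)² / 31.75 = 2.6949
  smooth-fruited bitter: (37 − 31.75)² / 31.75 = 0.8681
  smooth-fruited non-bitter: (15 − 31.75)² / 31.75 = 8.8366
χ² = 0.1594 + 2.6949 + 0.8681 + 8.8366 = 12.559
Degrees of freedom = 4 − 1 = 3; critical value at α = 0.05 is 7.815.
Since 12.559 > 7.815, we reject the null hypothesis — the data do not fit the 1:1:1:1 ratio.

12.559; not consistent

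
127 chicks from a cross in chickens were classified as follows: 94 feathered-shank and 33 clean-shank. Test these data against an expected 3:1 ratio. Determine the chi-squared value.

Under the 3:1 hypothesis (Σ ratio = 4, N = 127):
  feathered-shank: 127 × 3/4 = 95.25
  clean-shank: 127 × 1/4 = 31.75
χ² = Σ (O − E)² / E
  feathered-shank: (94 − 95.25)² / 95.25 = 0.0164
  clean-shank: (33 − 31.75)² / 31.75 = 0.0492
χ² = 0.0164 + 0.0492 = 0.0656 ≈ 0.066

0.066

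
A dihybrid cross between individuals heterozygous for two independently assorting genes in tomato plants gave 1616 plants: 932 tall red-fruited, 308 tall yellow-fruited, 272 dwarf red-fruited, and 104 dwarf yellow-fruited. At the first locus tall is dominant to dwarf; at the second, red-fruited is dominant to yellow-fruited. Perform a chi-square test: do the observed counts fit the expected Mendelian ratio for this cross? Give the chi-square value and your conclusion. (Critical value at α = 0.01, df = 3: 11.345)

A dihybrid F₂ with independent assortment and complete dominance at both loci gives a 9:3:3:1 phenotypic ratio.
Expected counts for N = 1616 under a 9:3:3:1 ratio (total parts = 16):
  tall red-fruited: 1616 × 9/16 = 909
  tall yellow-fruited: 1616 × 3/16 = 303
  dwarf red-fruited: 1616 × 3/16 = 303
  dwarf yellow-fruited: 1616 × 1/16 = 101
χ² = Σ (O − E)² / E
  tall red-fruited: (932 − 909)² / 909 = 0.5820
  tall yellow-fruited: (308 − 303)² / 303 = 0.0825
  dwarf red-fruited: (272 − 303)² / 303 = 3.1716
  dwarf yellow-fruited: (104 − 101)² / 101 = 0.0891
χ² = 0.5820 + 0.0825 + 3.1716 + 0.0891 = 3.9252 ≈ 3.925
Degrees of freedom = 4 − 1 = 3; critical value at α = 0.01 is 11.345.
Since 3.925 < 11.345, we fail to reject the null hypothesis — the data are consistent with the 9:3:3:1 ratio.

3.925; consistent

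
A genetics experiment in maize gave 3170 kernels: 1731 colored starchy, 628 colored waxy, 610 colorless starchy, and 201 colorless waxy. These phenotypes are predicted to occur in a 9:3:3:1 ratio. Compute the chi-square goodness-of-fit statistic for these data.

Expected counts for N = 3170 under a 9:3:3:1 ratio (total parts = 16):
  colored starchy: 3170 × 9/16 = 1783.125
  colored waxy: 3170 × 3/16 = 594.375
  colorless starchy: 3170 × 3/16 = 594.375
  colorless waxy: 3170 × 1/16 = 198.125
χ² = Σ (O − E)² / E
  colored starchy: (1731 − 1783.125)² / 1783.125 = 1.5237
  colored waxy: (628 − 594.375)² / 594.375 = 1.9022
  colorless starchy: (610 − 594.375)² / 594.375 = 0.4108
  colorless waxy: (201 − 198.125)² / 198.125 = 0.0417
χ² = 1.5237 + 1.9022 + 0.4108 + 0.0417 = 3.8784 ≈ 3.878

3.878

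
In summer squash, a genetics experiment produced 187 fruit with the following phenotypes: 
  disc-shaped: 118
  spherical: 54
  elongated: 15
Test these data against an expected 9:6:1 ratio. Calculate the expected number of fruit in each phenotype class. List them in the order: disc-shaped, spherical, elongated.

Total ratio parts = 16. Expected numbers out of 187:
  disc-shaped: 187 × 9/16 = 105.1875
  spherical: 187 × 6/16 = 70.125
  elongated: 187 × 1/16 = 11.6875

105.1875, 70.125, 11.6875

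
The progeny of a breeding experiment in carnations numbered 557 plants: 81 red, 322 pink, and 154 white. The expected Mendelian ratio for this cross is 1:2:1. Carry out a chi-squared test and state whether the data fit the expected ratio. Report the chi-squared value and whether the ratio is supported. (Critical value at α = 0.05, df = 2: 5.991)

32.724; not consistent

The 1:2:1 ratio has 4 parts, so with N = 557 the expected counts are:
  red: 557 × 1/4 = 139.25
  pink: 557 × 2/4 = 278.5
  white: 557 × 1/4 = 139.25
χ² = Σ (O − E)² / E
  red: (81 − 139.25)² / 139.25 = 24.3667
  pink: (322 − 278.5)² / 278.5 = 6.7944
  white: (154 − 139.25)² / 139.25 = 1.5624
χ² = 24.3667 + 6.7944 + 1.5624 = 32.7235 ≈ 32.724
Degrees of freedom = 3 − 1 = 2; critical value at α = 0.05 is 5.991.
Since 32.724 > 5.991, we reject the null hypothesis — the data do not fit the 1:2:1 ratio.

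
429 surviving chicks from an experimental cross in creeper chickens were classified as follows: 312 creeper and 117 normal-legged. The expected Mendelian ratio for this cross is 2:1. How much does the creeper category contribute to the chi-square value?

The 2:1 ratio has 3 parts, so with N = 429 the expected counts are:
  creeper: 429 × 2/3 = 286
  normal-legged: 429 × 1/3 = 143
Contribution of creeper: (312 − 286)² / 286 = 2.3636

2.364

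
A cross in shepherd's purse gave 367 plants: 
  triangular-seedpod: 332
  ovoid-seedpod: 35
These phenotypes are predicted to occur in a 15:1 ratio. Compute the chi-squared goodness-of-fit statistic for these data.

The 15:1 ratio has 16 parts, so with N = 367 the expected counts are:
  triangular-seedpod: 367 × 15/16 = 344.0625
  ovoid-seedpod: 367 × 1/16 = 22.9375
χ² = Σ (O − E)² / E
  triangular-seedpod: (332 − 344.0625)² / 344.0625 = 0.4229
  ovoid-seedpod: (35 − 22.9375)² / 22.9375 = 6.3435
χ² = 0.4229 + 6.3435 = 6.7664 ≈ 6.766

6.766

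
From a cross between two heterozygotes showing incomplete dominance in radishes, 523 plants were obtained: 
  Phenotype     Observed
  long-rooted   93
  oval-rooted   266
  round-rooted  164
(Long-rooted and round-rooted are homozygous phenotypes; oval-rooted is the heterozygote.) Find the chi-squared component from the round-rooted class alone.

8.456

With incomplete dominance, a heterozygote × heterozygote cross gives a 1:2:1 phenotypic ratio.
Expected counts for N = 523 under a 1:2:1 ratio (total parts = 4):
  long-rooted: 523 × 1/4 = 130.75
  oval-rooted: 523 × 2/4 = 261.5
  round-rooted: 523 × 1/4 = 130.75
Contribution of round-rooted: (164 − 130.75)² / 130.75 = 8.4555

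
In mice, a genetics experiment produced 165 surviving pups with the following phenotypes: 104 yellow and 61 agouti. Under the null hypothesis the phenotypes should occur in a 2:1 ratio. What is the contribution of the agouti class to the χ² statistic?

Total ratio parts = 3. Expected numbers out of 165:
  yellow: 165 × 2/3 = 110
  agouti: 165 × 1/3 = 55
Contribution of agouti: (61 − 55)² / 55 = 0.6545

0.655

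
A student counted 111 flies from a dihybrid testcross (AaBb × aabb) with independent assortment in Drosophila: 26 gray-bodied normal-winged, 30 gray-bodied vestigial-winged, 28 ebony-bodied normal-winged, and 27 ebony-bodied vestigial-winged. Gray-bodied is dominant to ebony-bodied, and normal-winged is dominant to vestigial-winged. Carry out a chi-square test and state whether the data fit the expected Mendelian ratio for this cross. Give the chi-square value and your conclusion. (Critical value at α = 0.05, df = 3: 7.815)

0.315; consistent

A dihybrid testcross with independent assortment gives a 1:1:1:1 ratio.
Expected counts for N = 111 under a 1:1:1:1 ratio (total parts = 4):
  gray-bodied normal-winged: 111 × 1/4 = 27.75
  gray-bodied vestigial-winged: 111 × 1/4 = 27.75
  ebony-bodied normal-winged: 111 × 1/4 = 27.75
  ebony-bodied vestigial-winged: 111 × 1/4 = 27.75
χ² = Σ (O − E)² / E
  gray-bodied normal-winged: (26 − 27.75)² / 27.75 = 0.1104
  gray-bodied vestigial-winged: (30 − 27.75)² / 27.75 = 0.1824
  ebony-bodied normal-winged: (28 − 27.75)² / 27.75 = 0.0023
  ebony-bodied vestigial-winged: (27 − 27.75)² / 27.75 = 0.0203
χ² = 0.1104 + 0.1824 + 0.0023 + 0.0203 = 0.3154 ≈ 0.315
Degrees of freedom = 4 − 1 = 3; critical value at α = 0.05 is 7.815.
Since 0.315 < 7.815, we fail to reject the null hypothesis — the data are consistent with the 1:1:1:1 ratio.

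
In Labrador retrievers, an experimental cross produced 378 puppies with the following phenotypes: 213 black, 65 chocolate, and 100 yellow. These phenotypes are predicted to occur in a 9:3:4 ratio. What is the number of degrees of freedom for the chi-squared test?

A goodness-of-fit test with 3 phenotype classes has df = 3 − 1 = 2.

2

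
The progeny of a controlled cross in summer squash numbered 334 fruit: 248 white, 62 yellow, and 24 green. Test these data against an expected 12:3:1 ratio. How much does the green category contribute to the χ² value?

0.468

Total ratio parts = 16. Expected numbers out of 334:
  white: 334 × 12/16 = 250.5
  yellow: 334 × 3/16 = 62.625
  green: 334 × 1/16 = 20.875
Contribution of green: (24 − 20.875)² / 20.875 = 0.4678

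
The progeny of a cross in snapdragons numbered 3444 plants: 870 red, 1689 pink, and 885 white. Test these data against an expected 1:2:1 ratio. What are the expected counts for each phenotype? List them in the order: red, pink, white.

Total ratio parts = 4. Expected numbers out of 3444:
  red: 3444 × 1/4 = 861
  pink: 3444 × 2/4 = 1722
  white: 3444 × 1/4 = 861

861, 1722, 861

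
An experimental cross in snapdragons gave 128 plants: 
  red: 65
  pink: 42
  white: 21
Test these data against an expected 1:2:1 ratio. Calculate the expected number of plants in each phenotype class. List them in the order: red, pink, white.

The 1:2:1 ratio has 4 parts, so with N = 128 the expected counts are:
  red: 128 × 1/4 = 32
  pink: 128 × 2/4 = 64
  white: 128 × 1/4 = 32

32, 64, 32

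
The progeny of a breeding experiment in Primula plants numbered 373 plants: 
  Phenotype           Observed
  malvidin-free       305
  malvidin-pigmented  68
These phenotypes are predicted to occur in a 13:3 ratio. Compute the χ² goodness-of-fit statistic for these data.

Under the 13:3 hypothesis (Σ ratio = 16, N = 373):
  malvidin-free: 373 × 13/16 = 303.0625
  malvidin-pigmented: 373 × 3/16 = 69.9375
χ² = Σ (O − E)² / E
  malvidin-free: (305 − 303.0625)² / 303.0625 = 0.0124
  malvidin-pigmented: (68 − 69.9375)² / 69.9375 = 0.0537
χ² = 0.0124 + 0.0537 = 0.0661 ≈ 0.066

0.066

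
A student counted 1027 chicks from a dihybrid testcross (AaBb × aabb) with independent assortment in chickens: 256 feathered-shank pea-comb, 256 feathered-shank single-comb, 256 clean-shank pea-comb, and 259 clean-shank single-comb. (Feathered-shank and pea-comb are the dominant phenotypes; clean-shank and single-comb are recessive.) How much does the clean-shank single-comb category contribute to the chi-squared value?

A dihybrid testcross with independent assortment gives a 1:1:1:1 ratio.
Total ratio parts = 4. Expected numbers out of 1027:
  feathered-shank pea-comb: 1027 × 1/4 = 256.75
  feathered-shank single-comb: 1027 × 1/4 = 256.75
  clean-shank pea-comb: 1027 × 1/4 = 256.75
  clean-shank single-comb: 1027 × 1/4 = 256.75
Contribution of clean-shank single-comb: (259 − 256.75)² / 256.75 = 0.0197

0.020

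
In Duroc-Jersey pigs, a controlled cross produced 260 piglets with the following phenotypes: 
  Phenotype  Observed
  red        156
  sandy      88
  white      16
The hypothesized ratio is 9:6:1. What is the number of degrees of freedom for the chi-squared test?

2

A goodness-of-fit test with 3 phenotype classes has df = 3 − 1 = 2.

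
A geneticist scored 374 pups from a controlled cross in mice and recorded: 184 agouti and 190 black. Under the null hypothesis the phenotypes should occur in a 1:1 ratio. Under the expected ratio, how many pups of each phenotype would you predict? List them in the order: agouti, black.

187, 187

Under the 1:1 hypothesis (Σ ratio = 2, N = 374):
  agouti: 374 × 1/2 = 187
  black: 374 × 1/2 = 187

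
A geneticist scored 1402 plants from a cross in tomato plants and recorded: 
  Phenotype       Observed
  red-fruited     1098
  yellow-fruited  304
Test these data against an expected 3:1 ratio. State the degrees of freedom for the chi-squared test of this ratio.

1

A goodness-of-fit test with 2 phenotype classes has df = 2 − 1 = 1.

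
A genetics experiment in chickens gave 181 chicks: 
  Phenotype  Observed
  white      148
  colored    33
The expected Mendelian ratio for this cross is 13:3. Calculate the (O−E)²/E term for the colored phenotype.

0.026

Expected counts for N = 181 under a 13:3 ratio (total parts = 16):
  white: 181 × 13/16 = 147.0625
  colored: 181 × 3/16 = 33.9375
Contribution of colored: (33 − 33.9375)² / 33.9375 = 0.0259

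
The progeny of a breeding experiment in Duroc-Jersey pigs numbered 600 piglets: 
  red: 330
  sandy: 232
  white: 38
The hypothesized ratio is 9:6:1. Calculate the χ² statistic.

0.391

Total ratio parts = 16. Expected numbers out of 600:
  red: 600 × 9/16 = 337.5
  sandy: 600 × 6/16 = 225
  white: 600 × 1/16 = 37.5
χ² = Σ (O − E)² / E
  red: (330 − 337.5)² / 337.5 = 0.1667
  sandy: (232 − 225)² / 225 = 0.2178
  white: (38 − 37.5)² / 37.5 = 0.0067
χ² = 0.1667 + 0.2178 + 0.0067 = 0.3912 ≈ 0.391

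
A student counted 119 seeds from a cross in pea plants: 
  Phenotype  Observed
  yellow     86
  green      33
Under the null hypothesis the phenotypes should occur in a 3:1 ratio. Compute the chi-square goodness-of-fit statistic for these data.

0.473

Total ratio parts = 4. Expected numbers out of 119:
  yellow: 119 × 3/4 = 89.25
  green: 119 × 1/4 = 29.75
χ² = Σ (O − E)² / E
  yellow: (86 − 89.25)² / 89.25 = 0.1183
  green: (33 − 29.75)² / 29.75 = 0.3550
χ² = 0.1183 + 0.3550 = 0.4733 ≈ 0.473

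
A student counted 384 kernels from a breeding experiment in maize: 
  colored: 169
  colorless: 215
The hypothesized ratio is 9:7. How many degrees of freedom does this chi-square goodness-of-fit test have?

1

A goodness-of-fit test with 2 phenotype classes has df = 2 − 1 = 1.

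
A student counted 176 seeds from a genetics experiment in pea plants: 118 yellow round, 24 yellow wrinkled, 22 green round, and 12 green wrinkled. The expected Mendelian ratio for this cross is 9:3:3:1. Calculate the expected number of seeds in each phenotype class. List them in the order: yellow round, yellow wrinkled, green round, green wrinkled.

Expected counts for N = 176 under a 9:3:3:1 ratio (total parts = 16):
  yellow round: 176 × 9/16 = 99
  yellow wrinkled: 176 × 3/16 = 33
  green round: 176 × 3/16 = 33
  green wrinkled: 176 × 1/16 = 11

99, 33, 33, 11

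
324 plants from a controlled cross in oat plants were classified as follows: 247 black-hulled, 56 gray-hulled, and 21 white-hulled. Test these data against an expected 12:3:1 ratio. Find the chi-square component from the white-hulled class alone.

0.028

The 12:3:1 ratio has 16 parts, so with N = 324 the expected counts are:
  black-hulled: 324 × 12/16 = 243
  gray-hulled: 324 × 3/16 = 60.75
  white-hulled: 324 × 1/16 = 20.25
Contribution of white-hulled: (21 − 20.25)² / 20.25 = 0.0278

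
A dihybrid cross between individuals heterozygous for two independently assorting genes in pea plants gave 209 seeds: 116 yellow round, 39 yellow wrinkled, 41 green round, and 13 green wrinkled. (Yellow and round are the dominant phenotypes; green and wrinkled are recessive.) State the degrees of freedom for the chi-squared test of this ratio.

A dihybrid F₂ with independent assortment and complete dominance at both loci gives a 9:3:3:1 phenotypic ratio.
A goodness-of-fit test with 4 phenotype classes has df = 4 − 1 = 3.

3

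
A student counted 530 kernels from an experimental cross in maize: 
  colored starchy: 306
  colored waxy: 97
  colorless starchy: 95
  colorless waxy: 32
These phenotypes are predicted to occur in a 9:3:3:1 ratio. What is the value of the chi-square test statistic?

The 9:3:3:1 ratio has 16 parts, so with N = 530 the expected counts are:
  colored starchy: 530 × 9/16 = 298.125
  colored waxy: 530 × 3/16 = 99.375
  colorless starchy: 530 × 3/16 = 99.375
  colorless waxy: 530 × 1/16 = 33.125
χ² = Σ (O − E)² / E
  colored starchy: (306 − 298.125)² / 298.125 = 0.2080
  colored waxy: (97 − 99.375)² / 99.375 = 0.0568
  colorless starchy: (95 − 99.375)² / 99.375 = 0.1926
  colorless waxy: (32 − 33.125)² / 33.125 = 0.0382
χ² = 0.2080 + 0.0568 + 0.1926 + 0.0382 = 0.4956 ≈ 0.496

0.496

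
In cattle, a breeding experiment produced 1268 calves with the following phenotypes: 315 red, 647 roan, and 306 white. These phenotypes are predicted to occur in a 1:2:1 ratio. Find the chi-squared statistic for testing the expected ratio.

Total ratio parts = 4. Expected numbers out of 1268:
  red: 1268 × 1/4 = 317
  roan: 1268 × 2/4 = 634
  white: 1268 × 1/4 = 317
χ² = Σ (O − E)² / E
  red: (315 − 317)² / 317 = 0.0126
  roan: (647 − 634)² / 634 = 0.2666
  white: (306 − 317)² / 317 = 0.3817
χ² = 0.0126 + 0.2666 + 0.3817 = 0.6609 ≈ 0.661

0.661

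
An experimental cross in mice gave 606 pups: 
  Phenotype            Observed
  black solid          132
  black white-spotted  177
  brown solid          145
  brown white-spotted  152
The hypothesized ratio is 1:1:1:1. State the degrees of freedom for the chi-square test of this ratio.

A goodness-of-fit test with 4 phenotype classes has df = 4 − 1 = 3.

3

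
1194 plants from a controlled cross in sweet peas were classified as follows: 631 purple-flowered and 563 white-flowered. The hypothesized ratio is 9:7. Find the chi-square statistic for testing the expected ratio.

Expected counts for N = 1194 under a 9:7 ratio (total parts = 16):
  purple-flowered: 1194 × 9/16 = 671.625
  white-flowered: 1194 × 7/16 = 522.375
χ² = Σ (O − E)² / E
  purple-flowered: (631 − 671.625)² / 671.625 = 2.4573
  white-flowered: (563 − 522.375)² / 522.375 = 3.1594
χ² = 2.4573 + 3.1594 = 5.6167 ≈ 5.617

5.617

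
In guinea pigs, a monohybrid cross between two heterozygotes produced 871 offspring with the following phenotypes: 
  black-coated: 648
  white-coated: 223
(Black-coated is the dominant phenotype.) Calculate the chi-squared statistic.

0.169

For a monohybrid cross between heterozygotes with complete dominance, the expected phenotypic ratio is 3:1.
The 3:1 ratio has 4 parts, so with N = 871 the expected counts are:
  black-coated: 871 × 3/4 = 653.25
  white-coated: 871 × 1/4 = 217.75
χ² = Σ (O − E)² / E
  black-coated: (648 − 653.25)² / 653.25 = 0.0422
  white-coated: (223 − 217.75)² / 217.75 = 0.1266
χ² = 0.0422 + 0.1266 = 0.1688 ≈ 0.169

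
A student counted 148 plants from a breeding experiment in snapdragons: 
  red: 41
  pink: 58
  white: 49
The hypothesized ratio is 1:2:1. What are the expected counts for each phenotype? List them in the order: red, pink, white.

Total ratio parts = 4. Expected numbers out of 148:
  red: 148 × 1/4 = 37
  pink: 148 × 2/4 = 74
  white: 148 × 1/4 = 37

37, 74, 37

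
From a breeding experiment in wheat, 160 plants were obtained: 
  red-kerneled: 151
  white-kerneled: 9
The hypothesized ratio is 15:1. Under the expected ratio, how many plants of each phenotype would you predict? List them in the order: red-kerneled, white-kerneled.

Expected counts for N = 160 under a 15:1 ratio (total parts = 16):
  red-kerneled: 160 × 15/16 = 150
  white-kerneled: 160 × 1/16 = 10

150, 10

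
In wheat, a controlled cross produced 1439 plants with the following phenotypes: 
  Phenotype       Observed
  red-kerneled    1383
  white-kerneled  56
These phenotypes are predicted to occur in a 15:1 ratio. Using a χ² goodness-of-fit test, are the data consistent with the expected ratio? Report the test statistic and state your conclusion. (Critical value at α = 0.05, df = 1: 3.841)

The 15:1 ratio has 16 parts, so with N = 1439 the expected counts are:
  red-kerneled: 1439 × 15/16 = 1349.0625
  white-kerneled: 1439 × 1/16 = 89.9375
χ² = Σ (O − E)² / E
  red-kerneled: (1383 − 1349.0625)² / 1349.0625 = 0.8537
  white-kerneled: (56 − 89.9375)² / 89.9375 = 12.8062
χ² = 0.8537 + 12.8062 = 13.6599 ≈ 13.660
Degrees of freedom = 2 − 1 = 1; critical value at α = 0.05 is 3.841.
Since 13.660 > 3.841, we reject the null hypothesis — the data do not fit the 15:1 ratio.

13.660; not consistent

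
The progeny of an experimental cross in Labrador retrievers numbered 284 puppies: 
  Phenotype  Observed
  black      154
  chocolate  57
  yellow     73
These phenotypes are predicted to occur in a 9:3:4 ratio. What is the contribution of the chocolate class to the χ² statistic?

Total ratio parts = 16. Expected numbers out of 284:
  black: 284 × 9/16 = 159.75
  chocolate: 284 × 3/16 = 53.25
  yellow: 284 × 4/16 = 71
Contribution of chocolate: (57 − 53.25)² / 53.25 = 0.2641

0.264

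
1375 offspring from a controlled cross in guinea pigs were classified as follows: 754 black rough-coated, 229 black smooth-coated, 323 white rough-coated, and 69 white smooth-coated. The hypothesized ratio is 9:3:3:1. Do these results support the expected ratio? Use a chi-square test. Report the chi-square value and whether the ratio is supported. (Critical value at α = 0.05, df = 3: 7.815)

23.529; not consistent

Under the 9:3:3:1 hypothesis (Σ ratio = 16, N = 1375):
  black rough-coated: 1375 × 9/16 = 773.4375
  black smooth-coated: 1375 × 3/16 = 257.8125
  white rough-coated: 1375 × 3/16 = 257.8125
  white smooth-coated: 1375 × 1/16 = 85.9375
χ² = Σ (O − E)² / E
  black rough-coated: (754 − 773.4375)² / 773.4375 = 0.4885
  black smooth-coated: (229 − 257.8125)² / 257.8125 = 3.2200
  white rough-coated: (323 − 257.8125)² / 257.8125 = 16.4826
  white smooth-coated: (69 − 85.9375)² / 85.9375 = 3.3382
χ² = 0.4885 + 3.2200 + 16.4826 + 3.3382 = 23.5293 ≈ 23.529
Degrees of freedom = 4 − 1 = 3; critical value at α = 0.05 is 7.815.
Since 23.529 > 7.815, we reject the null hypothesis — the data do not fit the 9:3:3:1 ratio.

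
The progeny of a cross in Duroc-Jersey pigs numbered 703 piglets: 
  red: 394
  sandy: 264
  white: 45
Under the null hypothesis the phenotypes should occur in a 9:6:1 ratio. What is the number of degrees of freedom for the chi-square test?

2

A goodness-of-fit test with 3 phenotype classes has df = 3 − 1 = 2.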